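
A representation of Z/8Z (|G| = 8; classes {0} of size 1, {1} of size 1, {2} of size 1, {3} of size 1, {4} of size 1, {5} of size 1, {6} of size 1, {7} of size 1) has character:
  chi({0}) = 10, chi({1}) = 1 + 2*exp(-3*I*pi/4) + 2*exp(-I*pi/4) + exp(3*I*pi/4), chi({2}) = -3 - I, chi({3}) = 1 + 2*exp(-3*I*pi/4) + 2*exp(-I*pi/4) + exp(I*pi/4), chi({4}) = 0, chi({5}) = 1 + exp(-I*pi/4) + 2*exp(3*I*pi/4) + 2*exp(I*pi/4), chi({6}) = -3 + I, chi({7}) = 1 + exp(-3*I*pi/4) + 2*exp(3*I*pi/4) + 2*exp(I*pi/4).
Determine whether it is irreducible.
Not irreducible (reducible): <chi, chi> = 18 > 1.

Explanation: <chi, chi> = (1/|G|) sum_C |C| * |chi(C)|^2 = (1/8)[1*|10|^2 + 1*|1 + 2*exp(-3*I*pi/4) + 2*exp(-I*pi/4) + exp(3*I*pi/4)|^2 + 1*|-3 - I|^2 + 1*|1 + 2*exp(-3*I*pi/4) + 2*exp(-I*pi/4) + exp(I*pi/4)|^2 + 1*|0|^2 + 1*|1 + exp(-I*pi/4) + 2*exp(3*I*pi/4) + 2*exp(I*pi/4)|^2 + 1*|-3 + I|^2 + 1*|1 + exp(-3*I*pi/4) + 2*exp(3*I*pi/4) + 2*exp(I*pi/4)|^2]
  = (1/8)[(100) + (6 + 3*exp(-3*I*pi/4) + 2*exp(-I*pi/4) + 2*exp(I*pi/4) + 3*exp(3*I*pi/4)) + (10) + (6 + 3*exp(-I*pi/4) + 2*exp(-3*I*pi/4) + 2*exp(3*I*pi/4) + 3*exp(I*pi/4)) + (0) + (6 + 3*exp(-I*pi/4) + 2*exp(-3*I*pi/4) + 2*exp(3*I*pi/4) + 3*exp(I*pi/4)) + (10) + (6 + 3*exp(-3*I*pi/4) + 2*exp(-I*pi/4) + 2*exp(I*pi/4) + 3*exp(3*I*pi/4))] = 144/8 = 18.
(Exp terms are combined using exp(i*s)*conj(exp(i*t)) = exp(i*(s-t)), and sums of them are collapsed using the identity that for every m > 1 the m distinct m-th roots of unity sum to 0, e.g. 1 + exp(2*I*pi/3) + exp(-2*I*pi/3) = 0.)
A character is irreducible iff <chi, chi> = 1, so this representation is reducible.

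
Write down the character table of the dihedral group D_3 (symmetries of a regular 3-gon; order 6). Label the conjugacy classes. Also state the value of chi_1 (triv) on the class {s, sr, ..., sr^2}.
Conjugacy classes: {e} of size 1, {r^1, r^2} of size 2, {s, sr, ..., sr^2} of size 3.
Character table:
  irrep \ class              {e} (size 1)  {r^1, r^2} (size 2)  {s, sr, ..., sr^2} (size 3)
  chi_1 (triv)               1             1                    1                          
  chi_2 (sign: r->1, s->-1)  1             1                    -1                         
  chi_3 (2d, j=1)            2             -1                   0                          

Spot check: chi_1 (triv) on {s, sr, ..., sr^2} = 1.

Derivation: D_3 has order 2*3 = 6 with 3 conjugacy classes, hence 3 irreducibles. Sum of squared dims 1 + 1 + 4 = 6 = |G|. Linear characters come from the abelianisation; the 2-dimensional irreps have character r^k -> 2*cos(2*pi*j*k/3), reflections -> 0.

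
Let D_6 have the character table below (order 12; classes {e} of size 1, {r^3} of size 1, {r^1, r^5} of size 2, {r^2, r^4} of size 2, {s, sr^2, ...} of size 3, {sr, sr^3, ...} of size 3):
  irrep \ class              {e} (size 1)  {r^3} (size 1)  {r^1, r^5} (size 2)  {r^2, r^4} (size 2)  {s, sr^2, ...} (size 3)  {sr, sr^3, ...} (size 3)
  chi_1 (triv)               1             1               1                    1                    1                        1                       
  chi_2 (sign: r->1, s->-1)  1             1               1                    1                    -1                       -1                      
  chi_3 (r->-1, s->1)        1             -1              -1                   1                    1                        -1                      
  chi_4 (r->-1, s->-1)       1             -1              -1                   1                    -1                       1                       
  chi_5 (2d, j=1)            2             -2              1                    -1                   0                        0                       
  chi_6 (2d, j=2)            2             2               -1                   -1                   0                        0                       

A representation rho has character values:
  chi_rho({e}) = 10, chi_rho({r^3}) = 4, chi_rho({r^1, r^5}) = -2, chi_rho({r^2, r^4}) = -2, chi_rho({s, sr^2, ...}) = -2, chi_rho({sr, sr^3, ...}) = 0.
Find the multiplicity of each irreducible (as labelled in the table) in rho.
Multiplicities: chi_1: 0, chi_2: 1, chi_3: 0, chi_4: 1, chi_5: 1, chi_6: 3.

Justification: Use <chi_rho, chi> = (1/|G|) sum_C |C| * chi_rho(C) * conj(chi(C)) with |G| = 12 for each irreducible chi in the table:
  <chi_rho, chi_1> = (1/12)[1*(10)*conj(1) + 1*(4)*conj(1) + 2*(-2)*conj(1) + 2*(-2)*conj(1) + 3*(-2)*conj(1) + 3*(0)*conj(1)]
      = (1/12)[(10) + (4) + (-4) + (-4) + (-6) + (0)] = 0/12 = 0
  <chi_rho, chi_2> = (1/12)[1*(10)*conj(1) + 1*(4)*conj(1) + 2*(-2)*conj(1) + 2*(-2)*conj(1) + 3*(-2)*conj(-1) + 3*(0)*conj(-1)]
      = (1/12)[(10) + (4) + (-4) + (-4) + (6) + (0)] = 12/12 = 1
  <chi_rho, chi_3> = (1/12)[1*(10)*conj(1) + 1*(4)*conj(-1) + 2*(-2)*conj(-1) + 2*(-2)*conj(1) + 3*(-2)*conj(1) + 3*(0)*conj(-1)]
      = (1/12)[(10) + (-4) + (4) + (-4) + (-6) + (0)] = 0/12 = 0
  <chi_rho, chi_4> = (1/12)[1*(10)*conj(1) + 1*(4)*conj(-1) + 2*(-2)*conj(-1) + 2*(-2)*conj(1) + 3*(-2)*conj(-1) + 3*(0)*conj(1)]
      = (1/12)[(10) + (-4) + (4) + (-4) + (6) + (0)] = 12/12 = 1
  <chi_rho, chi_5> = (1/12)[1*(10)*conj(2) + 1*(4)*conj(-2) + 2*(-2)*conj(1) + 2*(-2)*conj(-1) + 3*(-2)*conj(0) + 3*(0)*conj(0)]
      = (1/12)[(20) + (-8) + (-4) + (4) + (0) + (0)] = 12/12 = 1
  <chi_rho, chi_6> = (1/12)[1*(10)*conj(2) + 1*(4)*conj(2) + 2*(-2)*conj(-1) + 2*(-2)*conj(-1) + 3*(-2)*conj(0) + 3*(0)*conj(0)]
      = (1/12)[(20) + (8) + (4) + (4) + (0) + (0)] = 36/12 = 3
Dimension check: dim(rho) = sum (mult * dim) = 0*1 + 1*1 + 0*1 + 1*1 + 1*2 + 3*2 = 10 = chi_rho(e) = 10.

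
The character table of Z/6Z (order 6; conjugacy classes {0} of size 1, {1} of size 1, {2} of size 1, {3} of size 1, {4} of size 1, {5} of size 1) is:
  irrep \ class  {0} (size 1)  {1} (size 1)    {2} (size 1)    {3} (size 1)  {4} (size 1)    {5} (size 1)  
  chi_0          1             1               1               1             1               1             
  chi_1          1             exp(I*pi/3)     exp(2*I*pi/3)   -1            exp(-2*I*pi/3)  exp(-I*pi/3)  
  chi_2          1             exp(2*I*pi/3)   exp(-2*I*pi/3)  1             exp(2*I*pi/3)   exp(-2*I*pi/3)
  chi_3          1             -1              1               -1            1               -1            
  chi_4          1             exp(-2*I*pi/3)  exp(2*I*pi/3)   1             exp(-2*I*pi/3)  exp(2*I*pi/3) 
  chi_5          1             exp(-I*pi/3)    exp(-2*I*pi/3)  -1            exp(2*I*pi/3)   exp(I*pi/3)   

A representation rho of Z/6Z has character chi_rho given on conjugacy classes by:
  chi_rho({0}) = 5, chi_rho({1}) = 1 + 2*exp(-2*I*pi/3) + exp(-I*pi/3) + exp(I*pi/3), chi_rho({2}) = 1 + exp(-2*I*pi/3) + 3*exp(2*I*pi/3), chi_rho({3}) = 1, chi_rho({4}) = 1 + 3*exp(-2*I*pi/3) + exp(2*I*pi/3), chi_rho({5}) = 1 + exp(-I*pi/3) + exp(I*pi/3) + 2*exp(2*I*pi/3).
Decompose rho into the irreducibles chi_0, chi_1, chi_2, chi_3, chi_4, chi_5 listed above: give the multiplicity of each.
Multiplicities: chi_0: 1, chi_1: 1, chi_2: 0, chi_3: 0, chi_4: 2, chi_5: 1.

Proof sketch: Use <chi_rho, chi> = (1/|G|) sum_C |C| * chi_rho(C) * conj(chi(C)) with |G| = 6 for each irreducible chi in the table:
  <chi_rho, chi_0> = (1/6)[1*(5)*conj(1) + 1*(1 + 2*exp(-2*I*pi/3) + exp(-I*pi/3) + exp(I*pi/3))*conj(1) + 1*(1 + exp(-2*I*pi/3) + 3*exp(2*I*pi/3))*conj(1) + 1*(1)*conj(1) + 1*(1 + 3*exp(-2*I*pi/3) + exp(2*I*pi/3))*conj(1) + 1*(1 + exp(-I*pi/3) + exp(I*pi/3) + 2*exp(2*I*pi/3))*conj(1)]
      = (1/6)[(5) + (1 + 2*exp(-2*I*pi/3) + exp(-I*pi/3) + exp(I*pi/3)) + (1 + exp(-2*I*pi/3) + 3*exp(2*I*pi/3)) + (1) + (1 + 3*exp(-2*I*pi/3) + exp(2*I*pi/3)) + (1 + exp(-I*pi/3) + exp(I*pi/3) + 2*exp(2*I*pi/3))] = 6/6 = 1
  <chi_rho, chi_1> = (1/6)[1*(5)*conj(1) + 1*(1 + 2*exp(-2*I*pi/3) + exp(-I*pi/3) + exp(I*pi/3))*conj(exp(I*pi/3)) + 1*(1 + exp(-2*I*pi/3) + 3*exp(2*I*pi/3))*conj(exp(2*I*pi/3)) + 1*(1)*conj(-1) + 1*(1 + 3*exp(-2*I*pi/3) + exp(2*I*pi/3))*conj(exp(-2*I*pi/3)) + 1*(1 + exp(-I*pi/3) + exp(I*pi/3) + 2*exp(2*I*pi/3))*conj(exp(-I*pi/3))]
      = (1/6)[(5) + (-1 + exp(-2*I*pi/3) + exp(-I*pi/3)) + (2) + (-1) + (2) + (-1 + exp(2*I*pi/3) + exp(I*pi/3))] = 6/6 = 1
  <chi_rho, chi_2> = (1/6)[1*(5)*conj(1) + 1*(1 + 2*exp(-2*I*pi/3) + exp(-I*pi/3) + exp(I*pi/3))*conj(exp(2*I*pi/3)) + 1*(1 + exp(-2*I*pi/3) + 3*exp(2*I*pi/3))*conj(exp(-2*I*pi/3)) + 1*(1)*conj(1) + 1*(1 + 3*exp(-2*I*pi/3) + exp(2*I*pi/3))*conj(exp(2*I*pi/3)) + 1*(1 + exp(-I*pi/3) + exp(I*pi/3) + 2*exp(2*I*pi/3))*conj(exp(-2*I*pi/3))]
      = (1/6)[(5) + (-2) + (1 + 3*exp(-2*I*pi/3) + exp(2*I*pi/3)) + (1) + (1 + exp(-2*I*pi/3) + 3*exp(2*I*pi/3)) + (-2)] = 0/6 = 0
  <chi_rho, chi_3> = (1/6)[1*(5)*conj(1) + 1*(1 + 2*exp(-2*I*pi/3) + exp(-I*pi/3) + exp(I*pi/3))*conj(-1) + 1*(1 + exp(-2*I*pi/3) + 3*exp(2*I*pi/3))*conj(1) + 1*(1)*conj(-1) + 1*(1 + 3*exp(-2*I*pi/3) + exp(2*I*pi/3))*conj(1) + 1*(1 + exp(-I*pi/3) + exp(I*pi/3) + 2*exp(2*I*pi/3))*conj(-1)]
      = (1/6)[(5) + (-1 - exp(I*pi/3) - exp(-I*pi/3) - 2*exp(-2*I*pi/3)) + (1 + exp(-2*I*pi/3) + 3*exp(2*I*pi/3)) + (-1) + (1 + 3*exp(-2*I*pi/3) + exp(2*I*pi/3)) + (-1 - 2*exp(2*I*pi/3) - exp(I*pi/3) - exp(-I*pi/3))] = 0/6 = 0
  <chi_rho, chi_4> = (1/6)[1*(5)*conj(1) + 1*(1 + 2*exp(-2*I*pi/3) + exp(-I*pi/3) + exp(I*pi/3))*conj(exp(-2*I*pi/3)) + 1*(1 + exp(-2*I*pi/3) + 3*exp(2*I*pi/3))*conj(exp(2*I*pi/3)) + 1*(1)*conj(1) + 1*(1 + 3*exp(-2*I*pi/3) + exp(2*I*pi/3))*conj(exp(-2*I*pi/3)) + 1*(1 + exp(-I*pi/3) + exp(I*pi/3) + 2*exp(2*I*pi/3))*conj(exp(2*I*pi/3))]
      = (1/6)[(5) + (1 + exp(2*I*pi/3) + exp(I*pi/3)) + (2) + (1) + (2) + (1 + exp(-2*I*pi/3) + exp(-I*pi/3))] = 12/6 = 2
  <chi_rho, chi_5> = (1/6)[1*(5)*conj(1) + 1*(1 + 2*exp(-2*I*pi/3) + exp(-I*pi/3) + exp(I*pi/3))*conj(exp(-I*pi/3)) + 1*(1 + exp(-2*I*pi/3) + 3*exp(2*I*pi/3))*conj(exp(-2*I*pi/3)) + 1*(1)*conj(-1) + 1*(1 + 3*exp(-2*I*pi/3) + exp(2*I*pi/3))*conj(exp(2*I*pi/3)) + 1*(1 + exp(-I*pi/3) + exp(I*pi/3) + 2*exp(2*I*pi/3))*conj(exp(I*pi/3))]
      = (1/6)[(5) + (2) + (1 + 3*exp(-2*I*pi/3) + exp(2*I*pi/3)) + (-1) + (1 + exp(-2*I*pi/3) + 3*exp(2*I*pi/3)) + (2)] = 6/6 = 1
(Exp terms are combined using exp(i*s)*conj(exp(i*t)) = exp(i*(s-t)), and sums of them are collapsed using the identity that for every m > 1 the m distinct m-th roots of unity sum to 0, e.g. 1 + exp(2*I*pi/3) + exp(-2*I*pi/3) = 0.)
Dimension check: dim(rho) = sum (mult * dim) = 1*1 + 1*1 + 0*1 + 0*1 + 2*1 + 1*1 = 5 = chi_rho(e) = 5.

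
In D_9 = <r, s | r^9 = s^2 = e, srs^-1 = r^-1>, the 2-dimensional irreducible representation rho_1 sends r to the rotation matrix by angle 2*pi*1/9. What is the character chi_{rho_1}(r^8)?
chi_{rho_1}(r^8) = 2*cos(2*pi*1*8/9) = 2*cos(2*pi/9)

Solution. rho_1(r^8) is rotation by angle 2*pi*1*8/9, whose trace is 2*cos(2*pi*1*8/9) = 2*cos(2*pi/9).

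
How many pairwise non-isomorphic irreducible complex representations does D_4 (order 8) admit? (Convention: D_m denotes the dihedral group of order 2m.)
5

Argument: The number of irreducible complex representations of a finite group equals its number of conjugacy classes. D_4 has 5 conjugacy classes (n/2 + 3 for n even), so D_4 (order 8) has exactly 5 irreducible complex representations.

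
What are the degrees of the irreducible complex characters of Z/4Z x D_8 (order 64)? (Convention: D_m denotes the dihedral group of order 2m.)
Dimensions: 1, 1, 1, 1, 1, 1, 1, 1, 1, 1, 1, 1, 1, 1, 1, 1, 2, 2, 2, 2, 2, 2, 2, 2, 2, 2, 2, 2

Explanation: There are 28 irreducibles (= number of conjugacy classes). Their dimensions d_i satisfy sum d_i^2 = |G| = 64: 1 + 1 + 1 + 1 + 1 + 1 + 1 + 1 + 1 + 1 + 1 + 1 + 1 + 1 + 1 + 1 + 4 + 4 + 4 + 4 + 4 + 4 + 4 + 4 + 4 + 4 + 4 + 4 = 64. (For the product with Z/4Z: each of the 4 1-dim characters of Z/4Z tensors with each irrep of D_8, giving 4 copies of each D_8-dimension.)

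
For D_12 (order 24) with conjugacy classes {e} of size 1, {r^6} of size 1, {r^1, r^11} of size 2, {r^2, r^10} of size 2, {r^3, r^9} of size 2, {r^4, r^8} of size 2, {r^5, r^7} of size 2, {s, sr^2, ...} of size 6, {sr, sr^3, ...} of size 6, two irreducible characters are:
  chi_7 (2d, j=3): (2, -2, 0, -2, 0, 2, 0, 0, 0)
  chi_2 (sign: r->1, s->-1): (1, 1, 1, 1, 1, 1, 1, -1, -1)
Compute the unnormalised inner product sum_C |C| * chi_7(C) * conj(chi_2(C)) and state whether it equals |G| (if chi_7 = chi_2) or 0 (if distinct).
Sum = 0; so <chi_7, chi_2> = 0 (distinct irreducibles are orthogonal).

Derivation: Compute term by term over conjugacy classes (|C| * chi_7(C) * conj(chi_2(C))):
  1*(2)*conj(1) + 1*(-2)*conj(1) + 2*(0)*conj(1) + 2*(-2)*conj(1) + 2*(0)*conj(1) + 2*(2)*conj(1) + 2*(0)*conj(1) + 6*(0)*conj(-1) + 6*(0)*conj(-1)
  = (2) + (-2) + (0) + (-4) + (0) + (4) + (0) + (0) + (0)
  = 0.
Dividing by |G| = 24 gives 0/24 = 0, matching the row-orthogonality relation <chi_7, chi_2> = [chi_7 = chi_2].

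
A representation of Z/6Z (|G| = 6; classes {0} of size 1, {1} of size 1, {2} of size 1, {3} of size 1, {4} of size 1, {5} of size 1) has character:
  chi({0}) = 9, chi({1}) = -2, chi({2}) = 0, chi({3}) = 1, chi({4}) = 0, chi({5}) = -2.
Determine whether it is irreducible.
Not irreducible (reducible): <chi, chi> = 15 > 1.

Working: <chi, chi> = (1/|G|) sum_C |C| * |chi(C)|^2 = (1/6)[1*|9|^2 + 1*|-2|^2 + 1*|0|^2 + 1*|1|^2 + 1*|0|^2 + 1*|-2|^2]
  = (1/6)[(81) + (4) + (0) + (1) + (0) + (4)] = 90/6 = 15.
(Exp terms are combined using exp(i*s)*conj(exp(i*t)) = exp(i*(s-t)), and sums of them are collapsed using the identity that for every m > 1 the m distinct m-th roots of unity sum to 0, e.g. 1 + exp(2*I*pi/3) + exp(-2*I*pi/3) = 0.)
A character is irreducible iff <chi, chi> = 1, so this representation is reducible.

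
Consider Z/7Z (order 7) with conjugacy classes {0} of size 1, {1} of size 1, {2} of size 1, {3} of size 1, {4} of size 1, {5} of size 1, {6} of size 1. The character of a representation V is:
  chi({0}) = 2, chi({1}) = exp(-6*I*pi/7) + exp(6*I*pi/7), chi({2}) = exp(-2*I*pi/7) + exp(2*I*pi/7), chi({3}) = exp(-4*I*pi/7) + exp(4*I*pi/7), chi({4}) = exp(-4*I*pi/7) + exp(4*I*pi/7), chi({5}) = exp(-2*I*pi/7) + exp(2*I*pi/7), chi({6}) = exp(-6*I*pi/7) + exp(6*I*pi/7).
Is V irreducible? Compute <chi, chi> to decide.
Not irreducible (reducible): <chi, chi> = 2 > 1.

Solution. <chi, chi> = (1/|G|) sum_C |C| * |chi(C)|^2 = (1/7)[1*|2|^2 + 1*|exp(-6*I*pi/7) + exp(6*I*pi/7)|^2 + 1*|exp(-2*I*pi/7) + exp(2*I*pi/7)|^2 + 1*|exp(-4*I*pi/7) + exp(4*I*pi/7)|^2 + 1*|exp(-4*I*pi/7) + exp(4*I*pi/7)|^2 + 1*|exp(-2*I*pi/7) + exp(2*I*pi/7)|^2 + 1*|exp(-6*I*pi/7) + exp(6*I*pi/7)|^2]
  = (1/7)[(4) + (2 + exp(-2*I*pi/7) + exp(2*I*pi/7)) + (2 + exp(-4*I*pi/7) + exp(4*I*pi/7)) + (2 + exp(-6*I*pi/7) + exp(6*I*pi/7)) + (2 + exp(-6*I*pi/7) + exp(6*I*pi/7)) + (2 + exp(-4*I*pi/7) + exp(4*I*pi/7)) + (2 + exp(-2*I*pi/7) + exp(2*I*pi/7))] = 14/7 = 2.
(Exp terms are combined using exp(i*s)*conj(exp(i*t)) = exp(i*(s-t)), and sums of them are collapsed using the identity that for every m > 1 the m distinct m-th roots of unity sum to 0, e.g. 1 + exp(2*I*pi/3) + exp(-2*I*pi/3) = 0.)
A character is irreducible iff <chi, chi> = 1, so this representation is reducible.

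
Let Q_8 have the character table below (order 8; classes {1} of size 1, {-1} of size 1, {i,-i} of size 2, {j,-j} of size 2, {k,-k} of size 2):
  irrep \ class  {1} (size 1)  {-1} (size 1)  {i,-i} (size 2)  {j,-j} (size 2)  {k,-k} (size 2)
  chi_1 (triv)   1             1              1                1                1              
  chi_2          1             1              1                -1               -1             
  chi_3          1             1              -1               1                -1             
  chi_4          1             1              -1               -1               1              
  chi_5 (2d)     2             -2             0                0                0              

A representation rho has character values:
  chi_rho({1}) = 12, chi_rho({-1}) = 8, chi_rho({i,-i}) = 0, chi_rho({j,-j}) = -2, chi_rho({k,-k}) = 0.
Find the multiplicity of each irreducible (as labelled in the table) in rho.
Multiplicities: chi_1: 2, chi_2: 3, chi_3: 2, chi_4: 3, chi_5: 1.

Details: Use <chi_rho, chi> = (1/|G|) sum_C |C| * chi_rho(C) * conj(chi(C)) with |G| = 8 for each irreducible chi in the table:
  <chi_rho, chi_1> = (1/8)[1*(12)*conj(1) + 1*(8)*conj(1) + 2*(0)*conj(1) + 2*(-2)*conj(1) + 2*(0)*conj(1)]
      = (1/8)[(12) + (8) + (0) + (-4) + (0)] = 16/8 = 2
  <chi_rho, chi_2> = (1/8)[1*(12)*conj(1) + 1*(8)*conj(1) + 2*(0)*conj(1) + 2*(-2)*conj(-1) + 2*(0)*conj(-1)]
      = (1/8)[(12) + (8) + (0) + (4) + (0)] = 24/8 = 3
  <chi_rho, chi_3> = (1/8)[1*(12)*conj(1) + 1*(8)*conj(1) + 2*(0)*conj(-1) + 2*(-2)*conj(1) + 2*(0)*conj(-1)]
      = (1/8)[(12) + (8) + (0) + (-4) + (0)] = 16/8 = 2
  <chi_rho, chi_4> = (1/8)[1*(12)*conj(1) + 1*(8)*conj(1) + 2*(0)*conj(-1) + 2*(-2)*conj(-1) + 2*(0)*conj(1)]
      = (1/8)[(12) + (8) + (0) + (4) + (0)] = 24/8 = 3
  <chi_rho, chi_5> = (1/8)[1*(12)*conj(2) + 1*(8)*conj(-2) + 2*(0)*conj(0) + 2*(-2)*conj(0) + 2*(0)*conj(0)]
      = (1/8)[(24) + (-16) + (0) + (0) + (0)] = 8/8 = 1
Dimension check: dim(rho) = sum (mult * dim) = 2*1 + 3*1 + 2*1 + 3*1 + 1*2 = 12 = chi_rho(e) = 12.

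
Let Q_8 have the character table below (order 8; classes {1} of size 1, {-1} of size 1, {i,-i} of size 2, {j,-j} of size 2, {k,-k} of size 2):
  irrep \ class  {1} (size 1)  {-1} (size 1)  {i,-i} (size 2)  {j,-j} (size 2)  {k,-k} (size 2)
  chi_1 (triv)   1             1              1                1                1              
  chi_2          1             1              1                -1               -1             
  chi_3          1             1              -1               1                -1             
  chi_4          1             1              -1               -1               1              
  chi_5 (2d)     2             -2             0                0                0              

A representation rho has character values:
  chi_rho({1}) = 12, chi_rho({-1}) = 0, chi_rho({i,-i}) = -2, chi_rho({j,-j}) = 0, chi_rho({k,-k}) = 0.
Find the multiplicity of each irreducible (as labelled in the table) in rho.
Multiplicities: chi_1: 1, chi_2: 1, chi_3: 2, chi_4: 2, chi_5: 3.

Justification: Use <chi_rho, chi> = (1/|G|) sum_C |C| * chi_rho(C) * conj(chi(C)) with |G| = 8 for each irreducible chi in the table:
  <chi_rho, chi_1> = (1/8)[1*(12)*conj(1) + 1*(0)*conj(1) + 2*(-2)*conj(1) + 2*(0)*conj(1) + 2*(0)*conj(1)]
      = (1/8)[(12) + (0) + (-4) + (0) + (0)] = 8/8 = 1
  <chi_rho, chi_2> = (1/8)[1*(12)*conj(1) + 1*(0)*conj(1) + 2*(-2)*conj(1) + 2*(0)*conj(-1) + 2*(0)*conj(-1)]
      = (1/8)[(12) + (0) + (-4) + (0) + (0)] = 8/8 = 1
  <chi_rho, chi_3> = (1/8)[1*(12)*conj(1) + 1*(0)*conj(1) + 2*(-2)*conj(-1) + 2*(0)*conj(1) + 2*(0)*conj(-1)]
      = (1/8)[(12) + (0) + (4) + (0) + (0)] = 16/8 = 2
  <chi_rho, chi_4> = (1/8)[1*(12)*conj(1) + 1*(0)*conj(1) + 2*(-2)*conj(-1) + 2*(0)*conj(-1) + 2*(0)*conj(1)]
      = (1/8)[(12) + (0) + (4) + (0) + (0)] = 16/8 = 2
  <chi_rho, chi_5> = (1/8)[1*(12)*conj(2) + 1*(0)*conj(-2) + 2*(-2)*conj(0) + 2*(0)*conj(0) + 2*(0)*conj(0)]
      = (1/8)[(24) + (0) + (0) + (0) + (0)] = 24/8 = 3
Dimension check: dim(rho) = sum (mult * dim) = 1*1 + 1*1 + 2*1 + 2*1 + 3*2 = 12 = chi_rho(e) = 12.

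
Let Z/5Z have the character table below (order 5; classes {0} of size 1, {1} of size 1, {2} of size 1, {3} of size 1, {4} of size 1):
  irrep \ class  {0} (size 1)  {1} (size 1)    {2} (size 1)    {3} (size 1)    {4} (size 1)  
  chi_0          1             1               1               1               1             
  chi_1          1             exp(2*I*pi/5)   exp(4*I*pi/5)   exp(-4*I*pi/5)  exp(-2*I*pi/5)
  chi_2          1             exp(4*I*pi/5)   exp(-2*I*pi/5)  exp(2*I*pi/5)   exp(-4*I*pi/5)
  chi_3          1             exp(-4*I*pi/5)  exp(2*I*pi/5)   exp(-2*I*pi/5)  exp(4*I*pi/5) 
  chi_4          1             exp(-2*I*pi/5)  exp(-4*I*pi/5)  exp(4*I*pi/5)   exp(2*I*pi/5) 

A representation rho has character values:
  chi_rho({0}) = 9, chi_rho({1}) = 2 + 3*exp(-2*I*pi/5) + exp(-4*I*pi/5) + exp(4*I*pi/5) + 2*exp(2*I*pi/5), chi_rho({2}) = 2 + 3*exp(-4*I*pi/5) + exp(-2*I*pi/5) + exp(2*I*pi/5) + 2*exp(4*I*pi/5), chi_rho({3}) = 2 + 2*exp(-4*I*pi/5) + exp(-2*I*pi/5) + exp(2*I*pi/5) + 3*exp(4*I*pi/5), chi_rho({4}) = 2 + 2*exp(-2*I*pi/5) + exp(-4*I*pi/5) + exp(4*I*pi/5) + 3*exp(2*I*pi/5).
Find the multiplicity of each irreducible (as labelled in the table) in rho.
Multiplicities: chi_0: 2, chi_1: 2, chi_2: 1, chi_3: 1, chi_4: 3.

Derivation: Use <chi_rho, chi> = (1/|G|) sum_C |C| * chi_rho(C) * conj(chi(C)) with |G| = 5 for each irreducible chi in the table:
  <chi_rho, chi_0> = (1/5)[1*(9)*conj(1) + 1*(2 + 3*exp(-2*I*pi/5) + exp(-4*I*pi/5) + exp(4*I*pi/5) + 2*exp(2*I*pi/5))*conj(1) + 1*(2 + 3*exp(-4*I*pi/5) + exp(-2*I*pi/5) + exp(2*I*pi/5) + 2*exp(4*I*pi/5))*conj(1) + 1*(2 + 2*exp(-4*I*pi/5) + exp(-2*I*pi/5) + exp(2*I*pi/5) + 3*exp(4*I*pi/5))*conj(1) + 1*(2 + 2*exp(-2*I*pi/5) + exp(-4*I*pi/5) + exp(4*I*pi/5) + 3*exp(2*I*pi/5))*conj(1)]
      = (1/5)[(9) + (2 + 3*exp(-2*I*pi/5) + exp(-4*I*pi/5) + exp(4*I*pi/5) + 2*exp(2*I*pi/5)) + (2 + 3*exp(-4*I*pi/5) + exp(-2*I*pi/5) + exp(2*I*pi/5) + 2*exp(4*I*pi/5)) + (2 + 2*exp(-4*I*pi/5) + exp(-2*I*pi/5) + exp(2*I*pi/5) + 3*exp(4*I*pi/5)) + (2 + 2*exp(-2*I*pi/5) + exp(-4*I*pi/5) + exp(4*I*pi/5) + 3*exp(2*I*pi/5))] = 10/5 = 2
  <chi_rho, chi_1> = (1/5)[1*(9)*conj(1) + 1*(2 + 3*exp(-2*I*pi/5) + exp(-4*I*pi/5) + exp(4*I*pi/5) + 2*exp(2*I*pi/5))*conj(exp(2*I*pi/5)) + 1*(2 + 3*exp(-4*I*pi/5) + exp(-2*I*pi/5) + exp(2*I*pi/5) + 2*exp(4*I*pi/5))*conj(exp(4*I*pi/5)) + 1*(2 + 2*exp(-4*I*pi/5) + exp(-2*I*pi/5) + exp(2*I*pi/5) + 3*exp(4*I*pi/5))*conj(exp(-4*I*pi/5)) + 1*(2 + 2*exp(-2*I*pi/5) + exp(-4*I*pi/5) + exp(4*I*pi/5) + 3*exp(2*I*pi/5))*conj(exp(-2*I*pi/5))]
      = (1/5)[(9) + (2 + 2*exp(-2*I*pi/5) + 3*exp(-4*I*pi/5) + exp(4*I*pi/5) + exp(2*I*pi/5)) + (2 + 2*exp(-4*I*pi/5) + exp(-2*I*pi/5) + exp(4*I*pi/5) + 3*exp(2*I*pi/5)) + (2 + 3*exp(-2*I*pi/5) + exp(-4*I*pi/5) + exp(2*I*pi/5) + 2*exp(4*I*pi/5)) + (2 + exp(-2*I*pi/5) + exp(-4*I*pi/5) + 3*exp(4*I*pi/5) + 2*exp(2*I*pi/5))] = 10/5 = 2
  <chi_rho, chi_2> = (1/5)[1*(9)*conj(1) + 1*(2 + 3*exp(-2*I*pi/5) + exp(-4*I*pi/5) + exp(4*I*pi/5) + 2*exp(2*I*pi/5))*conj(exp(4*I*pi/5)) + 1*(2 + 3*exp(-4*I*pi/5) + exp(-2*I*pi/5) + exp(2*I*pi/5) + 2*exp(4*I*pi/5))*conj(exp(-2*I*pi/5)) + 1*(2 + 2*exp(-4*I*pi/5) + exp(-2*I*pi/5) + exp(2*I*pi/5) + 3*exp(4*I*pi/5))*conj(exp(2*I*pi/5)) + 1*(2 + 2*exp(-2*I*pi/5) + exp(-4*I*pi/5) + exp(4*I*pi/5) + 3*exp(2*I*pi/5))*conj(exp(-4*I*pi/5))]
      = (1/5)[(9) + (1 + 2*exp(-2*I*pi/5) + 2*exp(-4*I*pi/5) + exp(2*I*pi/5) + 3*exp(4*I*pi/5)) + (1 + 3*exp(-2*I*pi/5) + 2*exp(-4*I*pi/5) + exp(4*I*pi/5) + 2*exp(2*I*pi/5)) + (1 + 2*exp(-2*I*pi/5) + exp(-4*I*pi/5) + 2*exp(4*I*pi/5) + 3*exp(2*I*pi/5)) + (1 + 3*exp(-4*I*pi/5) + exp(-2*I*pi/5) + 2*exp(4*I*pi/5) + 2*exp(2*I*pi/5))] = 5/5 = 1
  <chi_rho, chi_3> = (1/5)[1*(9)*conj(1) + 1*(2 + 3*exp(-2*I*pi/5) + exp(-4*I*pi/5) + exp(4*I*pi/5) + 2*exp(2*I*pi/5))*conj(exp(-4*I*pi/5)) + 1*(2 + 3*exp(-4*I*pi/5) + exp(-2*I*pi/5) + exp(2*I*pi/5) + 2*exp(4*I*pi/5))*conj(exp(2*I*pi/5)) + 1*(2 + 2*exp(-4*I*pi/5) + exp(-2*I*pi/5) + exp(2*I*pi/5) + 3*exp(4*I*pi/5))*conj(exp(-2*I*pi/5)) + 1*(2 + 2*exp(-2*I*pi/5) + exp(-4*I*pi/5) + exp(4*I*pi/5) + 3*exp(2*I*pi/5))*conj(exp(4*I*pi/5))]
      = (1/5)[(9) + (1 + 2*exp(-4*I*pi/5) + exp(-2*I*pi/5) + 2*exp(4*I*pi/5) + 3*exp(2*I*pi/5)) + (1 + 2*exp(-2*I*pi/5) + exp(-4*I*pi/5) + 3*exp(4*I*pi/5) + 2*exp(2*I*pi/5)) + (1 + 2*exp(-2*I*pi/5) + 3*exp(-4*I*pi/5) + exp(4*I*pi/5) + 2*exp(2*I*pi/5)) + (1 + 3*exp(-2*I*pi/5) + 2*exp(-4*I*pi/5) + exp(2*I*pi/5) + 2*exp(4*I*pi/5))] = 5/5 = 1
  <chi_rho, chi_4> = (1/5)[1*(9)*conj(1) + 1*(2 + 3*exp(-2*I*pi/5) + exp(-4*I*pi/5) + exp(4*I*pi/5) + 2*exp(2*I*pi/5))*conj(exp(-2*I*pi/5)) + 1*(2 + 3*exp(-4*I*pi/5) + exp(-2*I*pi/5) + exp(2*I*pi/5) + 2*exp(4*I*pi/5))*conj(exp(-4*I*pi/5)) + 1*(2 + 2*exp(-4*I*pi/5) + exp(-2*I*pi/5) + exp(2*I*pi/5) + 3*exp(4*I*pi/5))*conj(exp(4*I*pi/5)) + 1*(2 + 2*exp(-2*I*pi/5) + exp(-4*I*pi/5) + exp(4*I*pi/5) + 3*exp(2*I*pi/5))*conj(exp(2*I*pi/5))]
      = (1/5)[(9) + (3 + exp(-2*I*pi/5) + exp(-4*I*pi/5) + 2*exp(4*I*pi/5) + 2*exp(2*I*pi/5)) + (3 + 2*exp(-2*I*pi/5) + exp(-4*I*pi/5) + exp(2*I*pi/5) + 2*exp(4*I*pi/5)) + (3 + 2*exp(-4*I*pi/5) + exp(-2*I*pi/5) + exp(4*I*pi/5) + 2*exp(2*I*pi/5)) + (3 + 2*exp(-2*I*pi/5) + 2*exp(-4*I*pi/5) + exp(4*I*pi/5) + exp(2*I*pi/5))] = 15/5 = 3
(Exp terms are combined using exp(i*s)*conj(exp(i*t)) = exp(i*(s-t)), and sums of them are collapsed using the identity that for every m > 1 the m distinct m-th roots of unity sum to 0, e.g. 1 + exp(2*I*pi/3) + exp(-2*I*pi/3) = 0.)
Dimension check: dim(rho) = sum (mult * dim) = 2*1 + 2*1 + 1*1 + 1*1 + 3*1 = 9 = chi_rho(e) = 9.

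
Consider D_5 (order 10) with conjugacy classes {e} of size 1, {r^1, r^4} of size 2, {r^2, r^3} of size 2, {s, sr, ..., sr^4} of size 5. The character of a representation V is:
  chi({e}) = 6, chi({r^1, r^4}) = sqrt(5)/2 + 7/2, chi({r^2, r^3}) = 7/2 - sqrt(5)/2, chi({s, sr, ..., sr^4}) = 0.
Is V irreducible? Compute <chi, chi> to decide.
Not irreducible (reducible): <chi, chi> = 9 > 1.

Derivation: <chi, chi> = (1/|G|) sum_C |C| * |chi(C)|^2 = (1/10)[1*|6|^2 + 2*|sqrt(5)/2 + 7/2|^2 + 2*|7/2 - sqrt(5)/2|^2 + 5*|0|^2]
  = (1/10)[(36) + (7*sqrt(5) + 27) + (27 - 7*sqrt(5)) + (0)] = 90/10 = 9.
A character is irreducible iff <chi, chi> = 1, so this representation is reducible.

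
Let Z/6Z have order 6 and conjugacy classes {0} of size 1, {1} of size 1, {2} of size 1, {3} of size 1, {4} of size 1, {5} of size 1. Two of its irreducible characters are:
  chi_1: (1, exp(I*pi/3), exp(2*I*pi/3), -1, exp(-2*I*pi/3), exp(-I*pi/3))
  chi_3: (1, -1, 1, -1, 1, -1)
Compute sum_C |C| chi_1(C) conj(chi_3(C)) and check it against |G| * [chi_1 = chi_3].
Sum = 0; so <chi_1, chi_3> = 0 (distinct irreducibles are orthogonal).

Explanation: Compute term by term over conjugacy classes (|C| * chi_1(C) * conj(chi_3(C))):
  1*(1)*conj(1) + 1*(exp(I*pi/3))*conj(-1) + 1*(exp(2*I*pi/3))*conj(1) + 1*(-1)*conj(-1) + 1*(exp(-2*I*pi/3))*conj(1) + 1*(exp(-I*pi/3))*conj(-1)
  = (1) + (-exp(I*pi/3)) + (exp(2*I*pi/3)) + (1) + (exp(-2*I*pi/3)) + (-exp(-I*pi/3))
  = 0.
(Exp terms are combined using exp(i*s)*conj(exp(i*t)) = exp(i*(s-t)), and sums of them are collapsed using the identity that for every m > 1 the m distinct m-th roots of unity sum to 0, e.g. 1 + exp(2*I*pi/3) + exp(-2*I*pi/3) = 0.)
Dividing by |G| = 6 gives 0/6 = 0, matching the row-orthogonality relation <chi_1, chi_3> = [chi_1 = chi_3].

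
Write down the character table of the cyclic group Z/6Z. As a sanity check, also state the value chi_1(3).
Character table of Z/6Z (irreps indexed chi_0,...,chi_5 with chi_k(m) = zeta_6^(k*m), zeta_6 = exp(2*pi*i/6)):
  irrep \ class  {0} (size 1)  {1} (size 1)    {2} (size 1)    {3} (size 1)  {4} (size 1)    {5} (size 1)  
  chi_0          1             1               1               1             1               1             
  chi_1          1             exp(I*pi/3)     exp(2*I*pi/3)   -1            exp(-2*I*pi/3)  exp(-I*pi/3)  
  chi_2          1             exp(2*I*pi/3)   exp(-2*I*pi/3)  1             exp(2*I*pi/3)   exp(-2*I*pi/3)
  chi_3          1             -1              1               -1            1               -1            
  chi_4          1             exp(-2*I*pi/3)  exp(2*I*pi/3)   1             exp(-2*I*pi/3)  exp(2*I*pi/3) 
  chi_5          1             exp(-I*pi/3)    exp(-2*I*pi/3)  -1            exp(2*I*pi/3)   exp(I*pi/3)   

Spot check: chi_1(3) = zeta_6^(1*3) = zeta_6^3 = -1.

Working: Z/6Z is abelian, so all 6 irreducible complex representations are 1-dimensional. They are given by chi_k(m) = zeta_6^(k*m) for k = 0,...,5. Row orthogonality: sum_m chi_k(m) conj(chi_l(m)) = 6 * [k = l].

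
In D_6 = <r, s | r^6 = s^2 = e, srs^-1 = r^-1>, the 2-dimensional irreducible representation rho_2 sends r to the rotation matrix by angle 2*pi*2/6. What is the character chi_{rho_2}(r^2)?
chi_{rho_2}(r^2) = 2*cos(2*pi*2*2/6) = -1

Why: rho_2(r^2) is rotation by angle 2*pi*2*2/6, whose trace is 2*cos(2*pi*2*2/6) = -1.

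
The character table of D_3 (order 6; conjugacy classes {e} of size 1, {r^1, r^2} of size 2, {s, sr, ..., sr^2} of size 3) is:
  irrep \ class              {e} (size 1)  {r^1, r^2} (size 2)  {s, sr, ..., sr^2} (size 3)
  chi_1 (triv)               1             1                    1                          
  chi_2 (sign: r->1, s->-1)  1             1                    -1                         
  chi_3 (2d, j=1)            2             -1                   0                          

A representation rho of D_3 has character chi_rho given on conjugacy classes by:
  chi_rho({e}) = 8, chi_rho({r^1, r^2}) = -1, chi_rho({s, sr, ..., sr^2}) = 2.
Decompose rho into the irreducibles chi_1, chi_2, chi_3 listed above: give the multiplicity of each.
Multiplicities: chi_1: 2, chi_2: 0, chi_3: 3.

Justification: Use <chi_rho, chi> = (1/|G|) sum_C |C| * chi_rho(C) * conj(chi(C)) with |G| = 6 for each irreducible chi in the table:
  <chi_rho, chi_1> = (1/6)[1*(8)*conj(1) + 2*(-1)*conj(1) + 3*(2)*conj(1)]
      = (1/6)[(8) + (-2) + (6)] = 12/6 = 2
  <chi_rho, chi_2> = (1/6)[1*(8)*conj(1) + 2*(-1)*conj(1) + 3*(2)*conj(-1)]
      = (1/6)[(8) + (-2) + (-6)] = 0/6 = 0
  <chi_rho, chi_3> = (1/6)[1*(8)*conj(2) + 2*(-1)*conj(-1) + 3*(2)*conj(0)]
      = (1/6)[(16) + (2) + (0)] = 18/6 = 3
Dimension check: dim(rho) = sum (mult * dim) = 2*1 + 0*1 + 3*2 = 8 = chi_rho(e) = 8.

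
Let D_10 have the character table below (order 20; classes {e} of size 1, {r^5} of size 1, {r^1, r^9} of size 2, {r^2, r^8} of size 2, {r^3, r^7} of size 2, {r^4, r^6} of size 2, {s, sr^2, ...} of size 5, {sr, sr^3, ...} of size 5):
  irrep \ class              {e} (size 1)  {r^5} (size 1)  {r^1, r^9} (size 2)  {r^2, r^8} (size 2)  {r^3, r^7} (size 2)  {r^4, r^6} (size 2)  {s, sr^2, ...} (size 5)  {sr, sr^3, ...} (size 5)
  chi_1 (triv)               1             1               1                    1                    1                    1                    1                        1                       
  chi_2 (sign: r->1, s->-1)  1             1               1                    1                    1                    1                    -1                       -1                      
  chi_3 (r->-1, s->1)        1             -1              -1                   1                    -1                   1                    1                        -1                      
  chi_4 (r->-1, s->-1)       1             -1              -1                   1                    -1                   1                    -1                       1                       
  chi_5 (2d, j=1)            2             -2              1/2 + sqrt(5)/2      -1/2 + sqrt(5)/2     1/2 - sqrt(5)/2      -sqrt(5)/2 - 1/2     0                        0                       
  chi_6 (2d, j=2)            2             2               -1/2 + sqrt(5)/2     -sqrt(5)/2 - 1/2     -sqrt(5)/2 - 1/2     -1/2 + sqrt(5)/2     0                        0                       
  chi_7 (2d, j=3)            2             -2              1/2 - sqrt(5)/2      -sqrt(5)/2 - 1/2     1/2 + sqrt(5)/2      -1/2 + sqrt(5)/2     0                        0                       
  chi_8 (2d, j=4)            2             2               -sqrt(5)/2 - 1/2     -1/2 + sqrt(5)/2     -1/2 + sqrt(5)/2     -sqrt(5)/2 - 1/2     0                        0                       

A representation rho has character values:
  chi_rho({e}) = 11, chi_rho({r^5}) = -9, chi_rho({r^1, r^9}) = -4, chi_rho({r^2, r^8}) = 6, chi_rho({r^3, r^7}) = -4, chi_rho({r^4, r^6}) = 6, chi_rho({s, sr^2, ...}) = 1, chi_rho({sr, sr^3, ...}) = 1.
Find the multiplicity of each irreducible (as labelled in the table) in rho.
Multiplicities: chi_1: 1, chi_2: 0, chi_3: 3, chi_4: 3, chi_5: 1, chi_6: 0, chi_7: 1, chi_8: 0.

Argument: Use <chi_rho, chi> = (1/|G|) sum_C |C| * chi_rho(C) * conj(chi(C)) with |G| = 20 for each irreducible chi in the table:
  <chi_rho, chi_1> = (1/20)[1*(11)*conj(1) + 1*(-9)*conj(1) + 2*(-4)*conj(1) + 2*(6)*conj(1) + 2*(-4)*conj(1) + 2*(6)*conj(1) + 5*(1)*conj(1) + 5*(1)*conj(1)]
      = (1/20)[(11) + (-9) + (-8) + (12) + (-8) + (12) + (5) + (5)] = 20/20 = 1
  <chi_rho, chi_2> = (1/20)[1*(11)*conj(1) + 1*(-9)*conj(1) + 2*(-4)*conj(1) + 2*(6)*conj(1) + 2*(-4)*conj(1) + 2*(6)*conj(1) + 5*(1)*conj(-1) + 5*(1)*conj(-1)]
      = (1/20)[(11) + (-9) + (-8) + (12) + (-8) + (12) + (-5) + (-5)] = 0/20 = 0
  <chi_rho, chi_3> = (1/20)[1*(11)*conj(1) + 1*(-9)*conj(-1) + 2*(-4)*conj(-1) + 2*(6)*conj(1) + 2*(-4)*conj(-1) + 2*(6)*conj(1) + 5*(1)*conj(1) + 5*(1)*conj(-1)]
      = (1/20)[(11) + (9) + (8) + (12) + (8) + (12) + (5) + (-5)] = 60/20 = 3
  <chi_rho, chi_4> = (1/20)[1*(11)*conj(1) + 1*(-9)*conj(-1) + 2*(-4)*conj(-1) + 2*(6)*conj(1) + 2*(-4)*conj(-1) + 2*(6)*conj(1) + 5*(1)*conj(-1) + 5*(1)*conj(1)]
      = (1/20)[(11) + (9) + (8) + (12) + (8) + (12) + (-5) + (5)] = 60/20 = 3
  <chi_rho, chi_5> = (1/20)[1*(11)*conj(2) + 1*(-9)*conj(-2) + 2*(-4)*conj(1/2 + sqrt(5)/2) + 2*(6)*conj(-1/2 + sqrt(5)/2) + 2*(-4)*conj(1/2 - sqrt(5)/2) + 2*(6)*conj(-sqrt(5)/2 - 1/2) + 5*(1)*conj(0) + 5*(1)*conj(0)]
      = (1/20)[(22) + (18) + (-4*sqrt(5) - 4) + (-6 + 6*sqrt(5)) + (-4 + 4*sqrt(5)) + (-6*sqrt(5) - 6) + (0) + (0)] = 20/20 = 1
  <chi_rho, chi_6> = (1/20)[1*(11)*conj(2) + 1*(-9)*conj(2) + 2*(-4)*conj(-1/2 + sqrt(5)/2) + 2*(6)*conj(-sqrt(5)/2 - 1/2) + 2*(-4)*conj(-sqrt(5)/2 - 1/2) + 2*(6)*conj(-1/2 + sqrt(5)/2) + 5*(1)*conj(0) + 5*(1)*conj(0)]
      = (1/20)[(22) + (-18) + (4 - 4*sqrt(5)) + (-6*sqrt(5) - 6) + (4 + 4*sqrt(5)) + (-6 + 6*sqrt(5)) + (0) + (0)] = 0/20 = 0
  <chi_rho, chi_7> = (1/20)[1*(11)*conj(2) + 1*(-9)*conj(-2) + 2*(-4)*conj(1/2 - sqrt(5)/2) + 2*(6)*conj(-sqrt(5)/2 - 1/2) + 2*(-4)*conj(1/2 + sqrt(5)/2) + 2*(6)*conj(-1/2 + sqrt(5)/2) + 5*(1)*conj(0) + 5*(1)*conj(0)]
      = (1/20)[(22) + (18) + (-4 + 4*sqrt(5)) + (-6*sqrt(5) - 6) + (-4*sqrt(5) - 4) + (-6 + 6*sqrt(5)) + (0) + (0)] = 20/20 = 1
  <chi_rho, chi_8> = (1/20)[1*(11)*conj(2) + 1*(-9)*conj(2) + 2*(-4)*conj(-sqrt(5)/2 - 1/2) + 2*(6)*conj(-1/2 + sqrt(5)/2) + 2*(-4)*conj(-1/2 + sqrt(5)/2) + 2*(6)*conj(-sqrt(5)/2 - 1/2) + 5*(1)*conj(0) + 5*(1)*conj(0)]
      = (1/20)[(22) + (-18) + (4 + 4*sqrt(5)) + (-6 + 6*sqrt(5)) + (4 - 4*sqrt(5)) + (-6*sqrt(5) - 6) + (0) + (0)] = 0/20 = 0
Dimension check: dim(rho) = sum (mult * dim) = 1*1 + 0*1 + 3*1 + 3*1 + 1*2 + 0*2 + 1*2 + 0*2 = 11 = chi_rho(e) = 11.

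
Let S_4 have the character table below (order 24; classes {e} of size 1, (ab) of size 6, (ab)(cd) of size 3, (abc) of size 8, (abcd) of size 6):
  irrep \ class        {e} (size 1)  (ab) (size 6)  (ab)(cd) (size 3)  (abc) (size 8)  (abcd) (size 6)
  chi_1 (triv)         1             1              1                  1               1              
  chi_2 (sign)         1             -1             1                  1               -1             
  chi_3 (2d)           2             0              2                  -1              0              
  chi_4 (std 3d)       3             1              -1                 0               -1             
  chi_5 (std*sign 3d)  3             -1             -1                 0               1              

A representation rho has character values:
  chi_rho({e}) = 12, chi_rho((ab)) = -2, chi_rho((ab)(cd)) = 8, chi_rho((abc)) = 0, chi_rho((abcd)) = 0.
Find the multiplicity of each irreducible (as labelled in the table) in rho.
Multiplicities: chi_1: 1, chi_2: 2, chi_3: 3, chi_4: 0, chi_5: 1.

Justification: Use <chi_rho, chi> = (1/|G|) sum_C |C| * chi_rho(C) * conj(chi(C)) with |G| = 24 for each irreducible chi in the table:
  <chi_rho, chi_1> = (1/24)[1*(12)*conj(1) + 6*(-2)*conj(1) + 3*(8)*conj(1) + 8*(0)*conj(1) + 6*(0)*conj(1)]
      = (1/24)[(12) + (-12) + (24) + (0) + (0)] = 24/24 = 1
  <chi_rho, chi_2> = (1/24)[1*(12)*conj(1) + 6*(-2)*conj(-1) + 3*(8)*conj(1) + 8*(0)*conj(1) + 6*(0)*conj(-1)]
      = (1/24)[(12) + (12) + (24) + (0) + (0)] = 48/24 = 2
  <chi_rho, chi_3> = (1/24)[1*(12)*conj(2) + 6*(-2)*conj(0) + 3*(8)*conj(2) + 8*(0)*conj(-1) + 6*(0)*conj(0)]
      = (1/24)[(24) + (0) + (48) + (0) + (0)] = 72/24 = 3
  <chi_rho, chi_4> = (1/24)[1*(12)*conj(3) + 6*(-2)*conj(1) + 3*(8)*conj(-1) + 8*(0)*conj(0) + 6*(0)*conj(-1)]
      = (1/24)[(36) + (-12) + (-24) + (0) + (0)] = 0/24 = 0
  <chi_rho, chi_5> = (1/24)[1*(12)*conj(3) + 6*(-2)*conj(-1) + 3*(8)*conj(-1) + 8*(0)*conj(0) + 6*(0)*conj(1)]
      = (1/24)[(36) + (12) + (-24) + (0) + (0)] = 24/24 = 1
Dimension check: dim(rho) = sum (mult * dim) = 1*1 + 2*1 + 3*2 + 0*3 + 1*3 = 12 = chi_rho(e) = 12.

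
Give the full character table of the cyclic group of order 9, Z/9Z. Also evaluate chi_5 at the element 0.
Character table of Z/9Z (irreps indexed chi_0,...,chi_8 with chi_k(m) = zeta_9^(k*m), zeta_9 = exp(2*pi*i/9)):
  irrep \ class  {0} (size 1)  {1} (size 1)    {2} (size 1)    {3} (size 1)    {4} (size 1)    {5} (size 1)    {6} (size 1)    {7} (size 1)    {8} (size 1)  
  chi_0          1             1               1               1               1               1               1               1               1             
  chi_1          1             exp(2*I*pi/9)   exp(4*I*pi/9)   exp(2*I*pi/3)   exp(8*I*pi/9)   exp(-8*I*pi/9)  exp(-2*I*pi/3)  exp(-4*I*pi/9)  exp(-2*I*pi/9)
  chi_2          1             exp(4*I*pi/9)   exp(8*I*pi/9)   exp(-2*I*pi/3)  exp(-2*I*pi/9)  exp(2*I*pi/9)   exp(2*I*pi/3)   exp(-8*I*pi/9)  exp(-4*I*pi/9)
  chi_3          1             exp(2*I*pi/3)   exp(-2*I*pi/3)  1               exp(2*I*pi/3)   exp(-2*I*pi/3)  1               exp(2*I*pi/3)   exp(-2*I*pi/3)
  chi_4          1             exp(8*I*pi/9)   exp(-2*I*pi/9)  exp(2*I*pi/3)   exp(-4*I*pi/9)  exp(4*I*pi/9)   exp(-2*I*pi/3)  exp(2*I*pi/9)   exp(-8*I*pi/9)
  chi_5          1             exp(-8*I*pi/9)  exp(2*I*pi/9)   exp(-2*I*pi/3)  exp(4*I*pi/9)   exp(-4*I*pi/9)  exp(2*I*pi/3)   exp(-2*I*pi/9)  exp(8*I*pi/9) 
  chi_6          1             exp(-2*I*pi/3)  exp(2*I*pi/3)   1               exp(-2*I*pi/3)  exp(2*I*pi/3)   1               exp(-2*I*pi/3)  exp(2*I*pi/3) 
  chi_7          1             exp(-4*I*pi/9)  exp(-8*I*pi/9)  exp(2*I*pi/3)   exp(2*I*pi/9)   exp(-2*I*pi/9)  exp(-2*I*pi/3)  exp(8*I*pi/9)   exp(4*I*pi/9) 
  chi_8          1             exp(-2*I*pi/9)  exp(-4*I*pi/9)  exp(-2*I*pi/3)  exp(-8*I*pi/9)  exp(8*I*pi/9)   exp(2*I*pi/3)   exp(4*I*pi/9)   exp(2*I*pi/9) 

Spot check: chi_5(0) = zeta_9^(5*0) = zeta_9^0 = 1.

Reasoning: Z/9Z is abelian, so all 9 irreducible complex representations are 1-dimensional. They are given by chi_k(m) = zeta_9^(k*m) for k = 0,...,8. Row orthogonality: sum_m chi_k(m) conj(chi_l(m)) = 9 * [k = l].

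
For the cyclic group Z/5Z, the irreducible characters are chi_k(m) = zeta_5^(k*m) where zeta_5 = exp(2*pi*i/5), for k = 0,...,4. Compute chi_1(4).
chi_1(4) = zeta_5^4 = exp(-2*I*pi/5)

Derivation: chi_1(4) = zeta_5^(1*4) = zeta_5^4. Since zeta_5^5 = 1, this equals zeta_5^4 = exp(2*pi*i*4/5) = exp(-2*I*pi/5).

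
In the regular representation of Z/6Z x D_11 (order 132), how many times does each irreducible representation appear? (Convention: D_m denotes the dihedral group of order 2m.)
Each irreducible V_i of dimension d_i appears with multiplicity d_i, i.e. rho_reg = (direct sum over all irreducibles V_i) d_i V_i. The irreducible dimensions for Z/6Z x D_11 are 1, 1, 1, 1, 1, 1, 1, 1, 1, 1, 1, 1, 2, 2, 2, 2, 2, 2, 2, 2, 2, 2, 2, 2, 2, 2, 2, 2, 2, 2, 2, 2, 2, 2, 2, 2, 2, 2, 2, 2, 2, 2: 12 irreducibles of dimension 1, each with multiplicity 1; 30 irreducibles of dimension 2, each with multiplicity 2. Total dimension 12*1*1 + 30*2*2 = 132 = |G|.

Derivation: General theorem: in the regular representation of a finite group G, each irreducible appears with multiplicity equal to its dimension. Check: dim(rho_reg) = sum d_i^2 = 1 + 1 + 1 + 1 + 1 + 1 + 1 + 1 + 1 + 1 + 1 + 1 + 4 + 4 + 4 + 4 + 4 + 4 + 4 + 4 + 4 + 4 + 4 + 4 + 4 + 4 + 4 + 4 + 4 + 4 + 4 + 4 + 4 + 4 + 4 + 4 + 4 + 4 + 4 + 4 + 4 + 4 = 132 = |G|.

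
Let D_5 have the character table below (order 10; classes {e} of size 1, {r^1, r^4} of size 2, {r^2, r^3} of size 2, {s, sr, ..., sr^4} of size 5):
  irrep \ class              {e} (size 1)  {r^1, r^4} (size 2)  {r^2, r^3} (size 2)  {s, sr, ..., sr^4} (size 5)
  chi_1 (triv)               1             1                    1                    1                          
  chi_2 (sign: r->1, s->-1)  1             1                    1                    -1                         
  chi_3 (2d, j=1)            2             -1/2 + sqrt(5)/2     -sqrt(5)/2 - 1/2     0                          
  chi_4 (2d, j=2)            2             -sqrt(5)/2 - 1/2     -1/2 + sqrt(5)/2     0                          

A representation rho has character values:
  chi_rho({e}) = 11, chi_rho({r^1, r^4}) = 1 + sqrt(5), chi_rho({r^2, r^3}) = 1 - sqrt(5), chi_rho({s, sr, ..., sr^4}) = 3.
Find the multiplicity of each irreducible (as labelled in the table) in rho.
Multiplicities: chi_1: 3, chi_2: 0, chi_3: 3, chi_4: 1.

Justification: Use <chi_rho, chi> = (1/|G|) sum_C |C| * chi_rho(C) * conj(chi(C)) with |G| = 10 for each irreducible chi in the table:
  <chi_rho, chi_1> = (1/10)[1*(11)*conj(1) + 2*(1 + sqrt(5))*conj(1) + 2*(1 - sqrt(5))*conj(1) + 5*(3)*conj(1)]
      = (1/10)[(11) + (2 + 2*sqrt(5)) + (2 - 2*sqrt(5)) + (15)] = 30/10 = 3
  <chi_rho, chi_2> = (1/10)[1*(11)*conj(1) + 2*(1 + sqrt(5))*conj(1) + 2*(1 - sqrt(5))*conj(1) + 5*(3)*conj(-1)]
      = (1/10)[(11) + (2 + 2*sqrt(5)) + (2 - 2*sqrt(5)) + (-15)] = 0/10 = 0
  <chi_rho, chi_3> = (1/10)[1*(11)*conj(2) + 2*(1 + sqrt(5))*conj(-1/2 + sqrt(5)/2) + 2*(1 - sqrt(5))*conj(-sqrt(5)/2 - 1/2) + 5*(3)*conj(0)]
      = (1/10)[(22) + (4) + (4) + (0)] = 30/10 = 3
  <chi_rho, chi_4> = (1/10)[1*(11)*conj(2) + 2*(1 + sqrt(5))*conj(-sqrt(5)/2 - 1/2) + 2*(1 - sqrt(5))*conj(-1/2 + sqrt(5)/2) + 5*(3)*conj(0)]
      = (1/10)[(22) + (-6 - 2*sqrt(5)) + (-6 + 2*sqrt(5)) + (0)] = 10/10 = 1
Dimension check: dim(rho) = sum (mult * dim) = 3*1 + 0*1 + 3*2 + 1*2 = 11 = chi_rho(e) = 11.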